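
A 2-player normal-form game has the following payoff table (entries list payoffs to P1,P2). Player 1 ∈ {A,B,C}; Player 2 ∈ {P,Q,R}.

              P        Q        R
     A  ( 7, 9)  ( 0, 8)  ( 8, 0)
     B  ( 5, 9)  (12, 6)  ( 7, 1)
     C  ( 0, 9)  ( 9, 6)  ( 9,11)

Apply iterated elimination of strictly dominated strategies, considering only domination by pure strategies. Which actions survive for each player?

Remaining: P1:{A,C} P2:{P,R}

P2 drop Q (P beats it: A:9>8 B:9>6 C:9>6)
P1 drop B (A beats it: P:7>5 R:8>7)
P1→{A,C} P2→{P,R}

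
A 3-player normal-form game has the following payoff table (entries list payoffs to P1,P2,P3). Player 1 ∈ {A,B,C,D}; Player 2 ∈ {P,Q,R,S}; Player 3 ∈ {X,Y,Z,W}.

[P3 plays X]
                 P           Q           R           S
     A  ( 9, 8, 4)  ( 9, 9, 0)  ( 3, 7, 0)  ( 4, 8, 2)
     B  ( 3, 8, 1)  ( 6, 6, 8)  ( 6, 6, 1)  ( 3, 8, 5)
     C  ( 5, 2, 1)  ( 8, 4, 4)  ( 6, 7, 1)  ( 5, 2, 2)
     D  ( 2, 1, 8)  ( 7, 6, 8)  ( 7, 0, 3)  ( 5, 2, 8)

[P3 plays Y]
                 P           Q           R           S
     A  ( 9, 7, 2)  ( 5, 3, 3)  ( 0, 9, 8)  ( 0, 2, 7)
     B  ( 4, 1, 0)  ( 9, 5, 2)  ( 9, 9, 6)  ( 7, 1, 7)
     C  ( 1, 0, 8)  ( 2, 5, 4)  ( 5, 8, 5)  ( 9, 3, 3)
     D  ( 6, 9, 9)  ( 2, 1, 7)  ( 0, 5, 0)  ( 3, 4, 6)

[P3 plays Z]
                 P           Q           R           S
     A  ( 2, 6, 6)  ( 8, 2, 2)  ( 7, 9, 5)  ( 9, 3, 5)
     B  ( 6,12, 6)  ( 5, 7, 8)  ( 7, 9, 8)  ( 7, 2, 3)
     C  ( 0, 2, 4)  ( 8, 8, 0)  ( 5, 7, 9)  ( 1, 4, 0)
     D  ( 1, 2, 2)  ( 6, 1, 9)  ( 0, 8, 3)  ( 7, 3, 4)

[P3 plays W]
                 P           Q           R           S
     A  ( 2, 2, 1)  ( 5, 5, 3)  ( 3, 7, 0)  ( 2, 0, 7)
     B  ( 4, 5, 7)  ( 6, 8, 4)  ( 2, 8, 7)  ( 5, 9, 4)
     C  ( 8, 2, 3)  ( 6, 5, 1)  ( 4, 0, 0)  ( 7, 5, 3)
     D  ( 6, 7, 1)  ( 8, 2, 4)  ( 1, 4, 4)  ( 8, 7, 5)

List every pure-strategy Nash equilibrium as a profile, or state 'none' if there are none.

PSNE: ∅

(A,P,X): not NE [P2→Q gives 9>8; P3→Z gives 6>4]
(A,P,Y): not NE [P2→R gives 9>7; P3→Z gives 6>2]
(A,P,Z): not NE [P1→B gives 6>2; P2→R gives 9>6]
(A,P,W): not NE [P1→C gives 8>2; P2→R gives 7>2; P3→Z gives 6>1]
(A,Q,X): not NE [P3→W gives 3>0]
(A,Q,Y): not NE [P1→B gives 9>5; P2→R gives 9>3]
(A,Q,Z): not NE [P2→R gives 9>2; P3→W gives 3>2]
(A,Q,W): not NE [P1→D gives 8>5; P2→R gives 7>5]
(A,R,X): not NE [P1→D gives 7>3; P2→Q gives 9>7; P3→Y gives 8>0]
(A,R,Y): not NE [P1→B gives 9>0]
(A,R,Z): not NE [P3→Y gives 8>5]
(A,R,W): not NE [P1→C gives 4>3; P3→Y gives 8>0]
(A,S,X): not NE [P1→D gives 5>4; P2→Q gives 9>8; P3→W gives 7>2]
(A,S,Y): not NE [P1→C gives 9>0; P2→R gives 9>2]
(A,S,Z): not NE [P2→R gives 9>3; P3→W gives 7>5]
(A,S,W): not NE [P1→D gives 8>2; P2→R gives 7>0]
(B,P,X): not NE [P1→A gives 9>3; P3→W gives 7>1]
(B,P,Y): not NE [P1→A gives 9>4; P2→R gives 9>1; P3→W gives 7>0]
(B,P,Z): not NE [P3→W gives 7>6]
(B,P,W): not NE [P1→C gives 8>4; P2→S gives 9>5]
(B,Q,X): not NE [P1→A gives 9>6; P2→S gives 8>6]
(B,Q,Y): not NE [P2→R gives 9>5; P3→Z gives 8>2]
(B,Q,Z): not NE [P1→C gives 8>5; P2→P gives 12>7]
(B,Q,W): not NE [P1→D gives 8>6; P2→S gives 9>8; P3→Z gives 8>4]
(B,R,X): not NE [P1→D gives 7>6; P2→S gives 8>6; P3→Z gives 8>1]
(B,R,Y): not NE [P3→Z gives 8>6]
(B,R,Z): not NE [P2→P gives 12>9]
(B,R,W): not NE [P1→C gives 4>2; P2→S gives 9>8; P3→Z gives 8>7]
(B,S,X): not NE [P1→D gives 5>3; P3→Y gives 7>5]
(B,S,Y): not NE [P1→C gives 9>7; P2→R gives 9>1]
(B,S,Z): not NE [P1→A gives 9>7; P2→P gives 12>2; P3→Y gives 7>3]
(B,S,W): not NE [P1→D gives 8>5; P3→Y gives 7>4]
(C,P,X): not NE [P1→A gives 9>5; P2→R gives 7>2; P3→Y gives 8>1]
(C,P,Y): not NE [P1→A gives 9>1; P2→R gives 8>0]
(C,P,Z): not NE [P1→B gives 6>0; P2→Q gives 8>2; P3→Y gives 8>4]
(C,P,W): not NE [P2→S gives 5>2; P3→Y gives 8>3]
(C,Q,X): not NE [P1→A gives 9>8; P2→R gives 7>4]
(C,Q,Y): not NE [P1→B gives 9>2; P2→R gives 8>5]
(C,Q,Z): not NE [P3→Y gives 4>0]
(C,Q,W): not NE [P1→D gives 8>6; P3→Y gives 4>1]
(C,R,X): not NE [P1→D gives 7>6; P3→Z gives 9>1]
(C,R,Y): not NE [P1→B gives 9>5; P3→Z gives 9>5]
(C,R,Z): not NE [P1→B gives 7>5; P2→Q gives 8>7]
(C,R,W): not NE [P2→S gives 5>0; P3→Z gives 9>0]
(C,S,X): not NE [P2→R gives 7>2; P3→W gives 3>2]
(C,S,Y): not NE [P2→R gives 8>3]
(C,S,Z): not NE [P1→A gives 9>1; P2→Q gives 8>4; P3→W gives 3>0]
(C,S,W): not NE [P1→D gives 8>7]
(D,P,X): not NE [P1→A gives 9>2; P2→Q gives 6>1; P3→Y gives 9>8]
(D,P,Y): not NE [P1→A gives 9>6]
(D,P,Z): not NE [P1→B gives 6>1; P2→R gives 8>2; P3→Y gives 9>2]
(D,P,W): not NE [P1→C gives 8>6; P3→Y gives 9>1]
(D,Q,X): not NE [P1→A gives 9>7; P3→Z gives 9>8]
(D,Q,Y): not NE [P1→B gives 9>2; P2→P gives 9>1; P3→Z gives 9>7]
(D,Q,Z): not NE [P1→C gives 8>6; P2→R gives 8>1]
(D,Q,W): not NE [P2→S gives 7>2; P3→Z gives 9>4]
(D,R,X): not NE [P2→Q gives 6>0; P3→W gives 4>3]
(D,R,Y): not NE [P1→B gives 9>0; P2→P gives 9>5; P3→W gives 4>0]
(D,R,Z): not NE [P1→B gives 7>0; P3→W gives 4>3]
(D,R,W): not NE [P1→C gives 4>1; P2→S gives 7>4]
(D,S,X): not NE [P2→Q gives 6>2]
(D,S,Y): not NE [P1→C gives 9>3; P2→P gives 9>4; P3→X gives 8>6]
(D,S,Z): not NE [P1→A gives 9>7; P2→R gives 8>3; P3→X gives 8>4]
(D,S,W): not NE [P3→X gives 8>5]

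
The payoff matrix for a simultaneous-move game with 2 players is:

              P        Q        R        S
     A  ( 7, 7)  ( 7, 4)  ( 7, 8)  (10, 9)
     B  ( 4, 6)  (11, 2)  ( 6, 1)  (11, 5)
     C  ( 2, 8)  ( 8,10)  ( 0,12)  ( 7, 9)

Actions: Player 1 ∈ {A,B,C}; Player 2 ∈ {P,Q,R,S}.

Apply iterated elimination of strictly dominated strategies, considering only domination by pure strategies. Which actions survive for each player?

P1 drop C (B beats it: P:4>2 Q:11>8 R:6>0 S:11>7)
P2 drop Q (P beats it: A:7>4 B:6>2)
P2 drop R (S beats it: A:9>8 B:5>1)
P1→{A,B} P2→{P,S}

IESDS → P1:{A,B} P2:{P,S}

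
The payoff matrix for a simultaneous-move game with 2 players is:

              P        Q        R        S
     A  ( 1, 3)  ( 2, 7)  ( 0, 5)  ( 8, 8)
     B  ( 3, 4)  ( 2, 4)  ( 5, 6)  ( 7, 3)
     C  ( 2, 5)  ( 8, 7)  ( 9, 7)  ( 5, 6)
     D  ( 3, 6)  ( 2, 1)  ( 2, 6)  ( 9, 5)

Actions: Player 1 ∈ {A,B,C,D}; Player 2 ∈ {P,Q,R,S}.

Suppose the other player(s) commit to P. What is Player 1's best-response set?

u_1(A vs P) = 1
u_1(B vs P) = 3
u_1(C vs P) = 2
u_1(D vs P) = 3
max payoff 3 at {B,D}

P1 best: {B,D}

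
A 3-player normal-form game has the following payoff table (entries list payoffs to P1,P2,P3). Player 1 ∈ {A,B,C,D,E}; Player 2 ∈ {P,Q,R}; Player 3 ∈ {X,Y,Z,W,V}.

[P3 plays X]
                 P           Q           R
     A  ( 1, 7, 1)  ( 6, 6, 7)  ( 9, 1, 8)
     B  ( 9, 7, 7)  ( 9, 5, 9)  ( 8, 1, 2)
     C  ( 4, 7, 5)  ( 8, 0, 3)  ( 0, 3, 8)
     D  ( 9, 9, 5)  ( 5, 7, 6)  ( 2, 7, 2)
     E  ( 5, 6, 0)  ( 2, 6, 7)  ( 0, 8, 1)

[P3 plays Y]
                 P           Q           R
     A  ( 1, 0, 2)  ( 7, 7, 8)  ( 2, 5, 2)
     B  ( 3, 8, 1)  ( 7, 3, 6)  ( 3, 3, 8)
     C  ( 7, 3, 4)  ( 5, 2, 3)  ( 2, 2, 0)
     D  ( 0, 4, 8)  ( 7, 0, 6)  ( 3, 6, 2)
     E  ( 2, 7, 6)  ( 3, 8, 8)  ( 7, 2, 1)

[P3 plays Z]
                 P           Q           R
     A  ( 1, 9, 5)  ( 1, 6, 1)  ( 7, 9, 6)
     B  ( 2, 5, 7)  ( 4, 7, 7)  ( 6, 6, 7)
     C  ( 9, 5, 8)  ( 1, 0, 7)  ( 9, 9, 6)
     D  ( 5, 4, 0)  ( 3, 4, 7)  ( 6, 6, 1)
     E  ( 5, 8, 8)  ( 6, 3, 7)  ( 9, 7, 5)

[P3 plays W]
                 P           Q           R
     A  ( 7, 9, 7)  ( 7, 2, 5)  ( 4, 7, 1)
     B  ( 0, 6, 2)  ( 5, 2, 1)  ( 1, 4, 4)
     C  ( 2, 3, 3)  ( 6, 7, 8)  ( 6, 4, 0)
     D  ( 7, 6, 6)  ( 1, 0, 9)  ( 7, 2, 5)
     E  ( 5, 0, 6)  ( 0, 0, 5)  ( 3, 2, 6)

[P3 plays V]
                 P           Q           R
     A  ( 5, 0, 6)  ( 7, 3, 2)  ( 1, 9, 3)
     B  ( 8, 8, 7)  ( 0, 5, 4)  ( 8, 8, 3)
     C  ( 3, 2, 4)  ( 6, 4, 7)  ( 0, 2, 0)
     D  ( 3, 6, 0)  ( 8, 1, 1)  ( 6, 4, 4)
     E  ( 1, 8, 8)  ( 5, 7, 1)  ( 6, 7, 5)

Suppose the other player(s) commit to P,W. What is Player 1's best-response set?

u_1(A vs P,W) = 7
u_1(B vs P,W) = 0
u_1(C vs P,W) = 2
u_1(D vs P,W) = 7
u_1(E vs P,W) = 5
max payoff 7 at {A,D}

BR_1 = {A,D}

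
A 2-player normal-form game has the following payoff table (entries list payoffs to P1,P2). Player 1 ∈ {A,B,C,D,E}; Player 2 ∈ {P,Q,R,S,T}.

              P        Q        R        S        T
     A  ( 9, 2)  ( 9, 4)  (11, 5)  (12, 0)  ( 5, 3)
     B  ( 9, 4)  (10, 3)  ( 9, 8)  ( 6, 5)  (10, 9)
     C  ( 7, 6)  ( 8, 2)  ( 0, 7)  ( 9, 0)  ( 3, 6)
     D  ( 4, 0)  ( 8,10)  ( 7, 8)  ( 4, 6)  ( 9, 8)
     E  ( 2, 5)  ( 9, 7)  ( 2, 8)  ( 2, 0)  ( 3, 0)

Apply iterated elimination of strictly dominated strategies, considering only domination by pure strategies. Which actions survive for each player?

IESDS → P1:{A,B} P2:{R,T}

P1 drop C (A beats it: P:9>7 Q:9>8 R:11>0 S:12>9 T:5>3)
P1 drop D (B beats it: P:9>4 Q:10>8 R:9>7 S:6>4 T:10>9)
P1 drop E (B beats it: P:9>2 Q:10>9 R:9>2 S:6>2 T:10>3)
P2 drop P (R beats it: A:5>2 B:8>4)
P2 drop Q (R beats it: A:5>4 B:8>3)
P2 drop S (R beats it: A:5>0 B:8>5)
P1→{A,B} P2→{R,T}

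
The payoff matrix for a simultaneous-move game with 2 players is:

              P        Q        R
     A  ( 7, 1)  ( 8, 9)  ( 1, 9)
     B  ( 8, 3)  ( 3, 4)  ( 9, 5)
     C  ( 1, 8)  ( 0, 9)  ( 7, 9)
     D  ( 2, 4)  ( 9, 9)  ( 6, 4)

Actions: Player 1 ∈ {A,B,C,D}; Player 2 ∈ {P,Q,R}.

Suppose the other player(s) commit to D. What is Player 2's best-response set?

u_2(P vs D) = 4
u_2(Q vs D) = 9
u_2(R vs D) = 4
max payoff 9 at {Q}

P2 best: {Q}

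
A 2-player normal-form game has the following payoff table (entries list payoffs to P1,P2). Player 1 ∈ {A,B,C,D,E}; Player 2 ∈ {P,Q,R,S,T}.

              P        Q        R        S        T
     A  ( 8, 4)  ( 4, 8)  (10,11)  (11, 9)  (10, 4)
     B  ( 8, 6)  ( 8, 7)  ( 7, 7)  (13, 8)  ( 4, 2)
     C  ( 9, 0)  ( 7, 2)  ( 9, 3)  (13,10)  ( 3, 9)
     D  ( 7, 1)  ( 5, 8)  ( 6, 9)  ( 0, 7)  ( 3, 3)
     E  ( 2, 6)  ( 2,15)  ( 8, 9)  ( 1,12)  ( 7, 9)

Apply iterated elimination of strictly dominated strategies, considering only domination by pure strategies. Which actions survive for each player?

Survivors P1:{A,B,C} P2:{R,S}

P1 drop D (B beats it: P:8>7 Q:8>5 R:7>6 S:13>0 T:4>3)
P1 drop E (A beats it: P:8>2 Q:4>2 R:10>8 S:11>1 T:10>7)
P2 drop P (Q beats it: A:8>4 B:7>6 C:2>0)
P2 drop Q (S beats it: A:9>8 B:8>7 C:10>2)
P2 drop T (S beats it: A:9>4 B:8>2 C:10>9)
P1→{A,B,C} P2→{R,S}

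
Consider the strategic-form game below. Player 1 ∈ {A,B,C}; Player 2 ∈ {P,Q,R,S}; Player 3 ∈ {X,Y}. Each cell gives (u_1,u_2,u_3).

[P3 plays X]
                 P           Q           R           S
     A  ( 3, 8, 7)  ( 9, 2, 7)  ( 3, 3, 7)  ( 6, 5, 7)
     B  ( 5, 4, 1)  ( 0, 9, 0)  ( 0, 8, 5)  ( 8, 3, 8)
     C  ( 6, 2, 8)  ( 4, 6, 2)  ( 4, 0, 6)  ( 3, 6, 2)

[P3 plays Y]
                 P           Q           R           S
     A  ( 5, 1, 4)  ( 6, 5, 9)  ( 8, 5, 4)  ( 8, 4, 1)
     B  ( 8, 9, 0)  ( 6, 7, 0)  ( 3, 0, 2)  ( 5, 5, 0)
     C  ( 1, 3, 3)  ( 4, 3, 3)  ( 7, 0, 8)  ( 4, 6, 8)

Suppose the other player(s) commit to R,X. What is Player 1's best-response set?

u_1(A vs R,X) = 3
u_1(B vs R,X) = 0
u_1(C vs R,X) = 4
max payoff 4 at {C}

argmax u_1 = {C}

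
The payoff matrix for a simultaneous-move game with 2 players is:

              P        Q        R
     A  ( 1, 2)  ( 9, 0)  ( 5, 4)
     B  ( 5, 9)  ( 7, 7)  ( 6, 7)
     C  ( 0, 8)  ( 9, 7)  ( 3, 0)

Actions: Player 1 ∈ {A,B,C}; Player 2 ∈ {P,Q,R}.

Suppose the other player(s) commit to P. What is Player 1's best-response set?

u_1(A vs P) = 1
u_1(B vs P) = 5
u_1(C vs P) = 0
max payoff 5 at {B}

argmax u_1 = {B}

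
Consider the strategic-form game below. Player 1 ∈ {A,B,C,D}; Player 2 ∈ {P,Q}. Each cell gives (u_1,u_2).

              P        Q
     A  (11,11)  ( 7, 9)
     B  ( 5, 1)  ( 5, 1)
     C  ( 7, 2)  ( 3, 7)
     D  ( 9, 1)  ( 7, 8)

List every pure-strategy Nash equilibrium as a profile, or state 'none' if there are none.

NE set: (A,P), (D,Q)

(A,P): NE
(A,Q): not NE [P2→P gives 11>9]
(B,P): not NE [P1→A gives 11>5]
(B,Q): not NE [P1→D gives 7>5]
(C,P): not NE [P1→A gives 11>7; P2→Q gives 7>2]
(C,Q): not NE [P1→D gives 7>3]
(D,P): not NE [P1→A gives 11>9; P2→Q gives 8>1]
(D,Q): NE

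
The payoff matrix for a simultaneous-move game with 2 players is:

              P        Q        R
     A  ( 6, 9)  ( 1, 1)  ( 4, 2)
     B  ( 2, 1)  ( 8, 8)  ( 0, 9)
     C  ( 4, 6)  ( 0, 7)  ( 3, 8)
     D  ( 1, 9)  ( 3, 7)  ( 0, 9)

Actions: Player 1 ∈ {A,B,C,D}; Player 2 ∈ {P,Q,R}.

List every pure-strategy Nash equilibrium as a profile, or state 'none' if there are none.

(A,P): NE
(A,Q): not NE [P1→B gives 8>1; P2→P gives 9>1]
(A,R): not NE [P2→P gives 9>2]
(B,P): not NE [P1→A gives 6>2; P2→R gives 9>1]
(B,Q): not NE [P2→R gives 9>8]
(B,R): not NE [P1→A gives 4>0]
(C,P): not NE [P1→A gives 6>4; P2→R gives 8>6]
(C,Q): not NE [P1→B gives 8>0; P2→R gives 8>7]
(C,R): not NE [P1→A gives 4>3]
(D,P): not NE [P1→A gives 6>1]
(D,Q): not NE [P1→B gives 8>3; P2→R gives 9>7]
(D,R): not NE [P1→A gives 4>0]

PSNE = {(A,P)}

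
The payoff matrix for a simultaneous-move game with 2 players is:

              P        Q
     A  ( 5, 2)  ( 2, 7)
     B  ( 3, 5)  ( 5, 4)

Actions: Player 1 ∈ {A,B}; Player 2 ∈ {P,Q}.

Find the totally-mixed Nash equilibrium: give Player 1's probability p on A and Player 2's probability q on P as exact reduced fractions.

P1 mixes 1/6 on A; P2 mixes 3/5 on P

P1 indiff ⇒ q·5+(1-q)·2 = q·3+(1-q)·5 ⇒ q(2) = (1-q)(3) ⇒ q = 3/5
P2 indiff ⇒ p·2+(1-p)·5 = p·7+(1-p)·4 ⇒ p(-5) = (1-p)(-1) ⇒ p = 1/6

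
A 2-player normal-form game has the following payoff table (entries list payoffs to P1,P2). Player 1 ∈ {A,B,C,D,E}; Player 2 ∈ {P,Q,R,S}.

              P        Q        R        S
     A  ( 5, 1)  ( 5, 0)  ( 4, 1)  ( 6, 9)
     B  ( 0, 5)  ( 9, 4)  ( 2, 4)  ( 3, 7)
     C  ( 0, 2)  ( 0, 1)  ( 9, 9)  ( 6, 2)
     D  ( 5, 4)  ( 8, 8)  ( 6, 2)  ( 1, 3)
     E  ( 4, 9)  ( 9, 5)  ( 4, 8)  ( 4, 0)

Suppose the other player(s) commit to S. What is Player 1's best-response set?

BR_1 = {A,C}

u_1(A vs S) = 6
u_1(B vs S) = 3
u_1(C vs S) = 6
u_1(D vs S) = 1
u_1(E vs S) = 4
max payoff 6 at {A,C}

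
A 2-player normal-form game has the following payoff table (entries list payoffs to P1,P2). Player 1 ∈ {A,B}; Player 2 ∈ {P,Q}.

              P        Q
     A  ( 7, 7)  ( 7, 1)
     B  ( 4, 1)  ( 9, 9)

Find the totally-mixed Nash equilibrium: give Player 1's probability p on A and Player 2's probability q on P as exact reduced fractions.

P1 indiff ⇒ q·7+(1-q)·7 = q·4+(1-q)·9 ⇒ q(3) = (1-q)(2) ⇒ q = 2/5
P2 indiff ⇒ p·7+(1-p)·1 = p·1+(1-p)·9 ⇒ p(6) = (1-p)(8) ⇒ p = 4/7

(p,q) = (4/7, 2/5)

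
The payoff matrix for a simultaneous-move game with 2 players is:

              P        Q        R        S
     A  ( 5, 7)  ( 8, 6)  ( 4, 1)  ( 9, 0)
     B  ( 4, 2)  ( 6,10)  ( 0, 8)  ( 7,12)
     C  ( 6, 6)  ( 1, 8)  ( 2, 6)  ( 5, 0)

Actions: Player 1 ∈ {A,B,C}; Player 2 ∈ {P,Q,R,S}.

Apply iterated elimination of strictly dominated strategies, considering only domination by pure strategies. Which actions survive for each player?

Survivors P1:{A,C} P2:{P,Q}

P1 drop B (A beats it: P:5>4 Q:8>6 R:4>0 S:9>7)
P2 drop R (Q beats it: A:6>1 C:8>6)
P2 drop S (P beats it: A:7>0 C:6>0)
P1→{A,C} P2→{P,Q}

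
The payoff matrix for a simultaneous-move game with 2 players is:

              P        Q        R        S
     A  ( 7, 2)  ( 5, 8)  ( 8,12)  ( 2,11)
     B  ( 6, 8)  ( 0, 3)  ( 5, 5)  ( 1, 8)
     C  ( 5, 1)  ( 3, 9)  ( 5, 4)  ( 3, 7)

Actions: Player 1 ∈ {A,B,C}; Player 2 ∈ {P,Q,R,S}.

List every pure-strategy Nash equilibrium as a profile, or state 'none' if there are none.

NE set: (A,R)

(A,P): not NE [P2→R gives 12>2]
(A,Q): not NE [P2→R gives 12>8]
(A,R): NE
(A,S): not NE [P1→C gives 3>2; P2→R gives 12>11]
(B,P): not NE [P1→A gives 7>6]
(B,Q): not NE [P1→A gives 5>0; P2→S gives 8>3]
(B,R): not NE [P1→A gives 8>5; P2→S gives 8>5]
(B,S): not NE [P1→C gives 3>1]
(C,P): not NE [P1→A gives 7>5; P2→Q gives 9>1]
(C,Q): not NE [P1→A gives 5>3]
(C,R): not NE [P1→A gives 8>5; P2→Q gives 9>4]
(C,S): not NE [P2→Q gives 9>7]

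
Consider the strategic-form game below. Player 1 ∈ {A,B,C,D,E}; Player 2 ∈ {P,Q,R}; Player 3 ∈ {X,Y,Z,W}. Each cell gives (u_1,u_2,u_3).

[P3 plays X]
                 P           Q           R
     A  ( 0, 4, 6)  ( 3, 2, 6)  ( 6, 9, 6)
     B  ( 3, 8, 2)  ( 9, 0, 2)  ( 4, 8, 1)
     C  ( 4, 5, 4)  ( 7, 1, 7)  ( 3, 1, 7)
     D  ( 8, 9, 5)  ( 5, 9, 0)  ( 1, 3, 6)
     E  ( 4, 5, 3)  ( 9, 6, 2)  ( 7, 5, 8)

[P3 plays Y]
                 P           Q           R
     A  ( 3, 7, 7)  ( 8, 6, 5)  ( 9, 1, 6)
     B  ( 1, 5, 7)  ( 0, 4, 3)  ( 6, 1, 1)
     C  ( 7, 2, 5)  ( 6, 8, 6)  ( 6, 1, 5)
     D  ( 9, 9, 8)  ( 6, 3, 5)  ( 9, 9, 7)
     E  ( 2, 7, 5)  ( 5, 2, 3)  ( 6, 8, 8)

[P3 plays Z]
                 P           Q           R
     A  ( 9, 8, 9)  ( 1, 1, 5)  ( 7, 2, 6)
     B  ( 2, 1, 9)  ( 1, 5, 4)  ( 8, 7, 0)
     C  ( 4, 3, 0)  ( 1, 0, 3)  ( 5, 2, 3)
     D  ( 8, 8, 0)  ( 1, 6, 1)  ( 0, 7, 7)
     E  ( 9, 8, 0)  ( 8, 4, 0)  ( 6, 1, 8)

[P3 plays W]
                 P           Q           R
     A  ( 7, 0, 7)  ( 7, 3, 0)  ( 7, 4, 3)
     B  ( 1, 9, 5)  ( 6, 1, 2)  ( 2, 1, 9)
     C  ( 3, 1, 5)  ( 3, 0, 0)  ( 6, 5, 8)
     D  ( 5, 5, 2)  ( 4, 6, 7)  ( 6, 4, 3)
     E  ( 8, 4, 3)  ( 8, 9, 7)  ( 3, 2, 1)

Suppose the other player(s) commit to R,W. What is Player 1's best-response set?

u_1(A vs R,W) = 7
u_1(B vs R,W) = 2
u_1(C vs R,W) = 6
u_1(D vs R,W) = 6
u_1(E vs R,W) = 3
max payoff 7 at {A}

BR_1 = {A}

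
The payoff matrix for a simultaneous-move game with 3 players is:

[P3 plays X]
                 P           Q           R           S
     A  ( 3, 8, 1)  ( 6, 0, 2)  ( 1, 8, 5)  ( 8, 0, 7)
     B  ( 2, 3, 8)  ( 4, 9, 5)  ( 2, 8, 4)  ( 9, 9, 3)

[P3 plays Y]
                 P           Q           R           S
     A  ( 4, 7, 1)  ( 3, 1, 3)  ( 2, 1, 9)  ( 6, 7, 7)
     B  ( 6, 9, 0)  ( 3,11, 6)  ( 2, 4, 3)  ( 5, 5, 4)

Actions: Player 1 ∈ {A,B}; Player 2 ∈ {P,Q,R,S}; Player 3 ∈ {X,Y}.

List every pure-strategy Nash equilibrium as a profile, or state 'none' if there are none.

Nash profiles: (A,P,X), (A,S,Y), (B,Q,Y)

(A,P,X): NE
(A,P,Y): not NE [P1→B gives 6>4]
(A,Q,X): not NE [P2→R gives 8>0; P3→Y gives 3>2]
(A,Q,Y): not NE [P2→S gives 7>1]
(A,R,X): not NE [P1→B gives 2>1; P3→Y gives 9>5]
(A,R,Y): not NE [P2→S gives 7>1]
(A,S,X): not NE [P1→B gives 9>8; P2→R gives 8>0]
(A,S,Y): NE
(B,P,X): not NE [P1→A gives 3>2; P2→S gives 9>3]
(B,P,Y): not NE [P2→Q gives 11>9; P3→X gives 8>0]
(B,Q,X): not NE [P1→A gives 6>4; P3→Y gives 6>5]
(B,Q,Y): NE
(B,R,X): not NE [P2→S gives 9>8]
(B,R,Y): not NE [P2→Q gives 11>4; P3→X gives 4>3]
(B,S,X): not NE [P3→Y gives 4>3]
(B,S,Y): not NE [P1→A gives 6>5; P2→Q gives 11>5]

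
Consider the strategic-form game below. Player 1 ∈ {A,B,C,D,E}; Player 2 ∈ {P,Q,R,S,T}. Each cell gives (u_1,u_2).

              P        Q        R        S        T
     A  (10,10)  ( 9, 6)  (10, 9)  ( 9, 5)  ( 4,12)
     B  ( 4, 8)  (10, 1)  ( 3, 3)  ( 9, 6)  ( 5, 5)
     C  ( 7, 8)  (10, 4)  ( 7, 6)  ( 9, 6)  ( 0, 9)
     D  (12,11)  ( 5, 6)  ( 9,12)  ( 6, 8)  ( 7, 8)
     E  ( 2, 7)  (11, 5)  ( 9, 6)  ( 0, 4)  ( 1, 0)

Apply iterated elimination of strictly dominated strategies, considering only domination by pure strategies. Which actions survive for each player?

P2 drop Q (P beats it: A:10>6 B:8>1 C:8>4 D:11>6 E:7>5)
P1 drop E (A beats it: P:10>2 R:10>9 S:9>0 T:4>1)
P2 drop S (P beats it: A:10>5 B:8>6 C:8>6 D:11>8)
P1 drop B (D beats it: P:12>4 R:9>3 T:7>5)
P1 drop C (A beats it: P:10>7 R:10>7 T:4>0)
P1→{A,D} P2→{P,R,T}

IESDS → P1:{A,D} P2:{P,R,T}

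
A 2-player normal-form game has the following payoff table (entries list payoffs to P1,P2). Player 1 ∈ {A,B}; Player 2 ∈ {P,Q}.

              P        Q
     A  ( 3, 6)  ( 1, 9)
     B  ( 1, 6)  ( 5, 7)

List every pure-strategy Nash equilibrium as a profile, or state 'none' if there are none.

NE set: (B,Q)

(A,P): not NE [P2→Q gives 9>6]
(A,Q): not NE [P1→B gives 5>1]
(B,P): not NE [P1→A gives 3>1; P2→Q gives 7>6]
(B,Q): NE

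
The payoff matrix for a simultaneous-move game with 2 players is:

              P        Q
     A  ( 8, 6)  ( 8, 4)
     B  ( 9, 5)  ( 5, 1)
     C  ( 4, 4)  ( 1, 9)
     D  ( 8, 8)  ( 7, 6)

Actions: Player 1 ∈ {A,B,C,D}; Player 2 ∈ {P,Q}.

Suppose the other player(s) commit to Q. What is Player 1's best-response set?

P1 best: {A}

u_1(A vs Q) = 8
u_1(B vs Q) = 5
u_1(C vs Q) = 1
u_1(D vs Q) = 7
max payoff 8 at {A}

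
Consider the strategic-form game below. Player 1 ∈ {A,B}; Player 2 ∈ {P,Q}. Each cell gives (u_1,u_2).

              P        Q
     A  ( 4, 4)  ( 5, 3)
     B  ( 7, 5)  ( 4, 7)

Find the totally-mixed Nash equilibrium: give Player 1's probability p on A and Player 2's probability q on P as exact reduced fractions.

P1 indiff ⇒ q·4+(1-q)·5 = q·7+(1-q)·4 ⇒ q(-3) = (1-q)(-1) ⇒ q = 1/4
P2 indiff ⇒ p·4+(1-p)·5 = p·3+(1-p)·7 ⇒ p(1) = (1-p)(2) ⇒ p = 2/3

p=2/3, q=1/4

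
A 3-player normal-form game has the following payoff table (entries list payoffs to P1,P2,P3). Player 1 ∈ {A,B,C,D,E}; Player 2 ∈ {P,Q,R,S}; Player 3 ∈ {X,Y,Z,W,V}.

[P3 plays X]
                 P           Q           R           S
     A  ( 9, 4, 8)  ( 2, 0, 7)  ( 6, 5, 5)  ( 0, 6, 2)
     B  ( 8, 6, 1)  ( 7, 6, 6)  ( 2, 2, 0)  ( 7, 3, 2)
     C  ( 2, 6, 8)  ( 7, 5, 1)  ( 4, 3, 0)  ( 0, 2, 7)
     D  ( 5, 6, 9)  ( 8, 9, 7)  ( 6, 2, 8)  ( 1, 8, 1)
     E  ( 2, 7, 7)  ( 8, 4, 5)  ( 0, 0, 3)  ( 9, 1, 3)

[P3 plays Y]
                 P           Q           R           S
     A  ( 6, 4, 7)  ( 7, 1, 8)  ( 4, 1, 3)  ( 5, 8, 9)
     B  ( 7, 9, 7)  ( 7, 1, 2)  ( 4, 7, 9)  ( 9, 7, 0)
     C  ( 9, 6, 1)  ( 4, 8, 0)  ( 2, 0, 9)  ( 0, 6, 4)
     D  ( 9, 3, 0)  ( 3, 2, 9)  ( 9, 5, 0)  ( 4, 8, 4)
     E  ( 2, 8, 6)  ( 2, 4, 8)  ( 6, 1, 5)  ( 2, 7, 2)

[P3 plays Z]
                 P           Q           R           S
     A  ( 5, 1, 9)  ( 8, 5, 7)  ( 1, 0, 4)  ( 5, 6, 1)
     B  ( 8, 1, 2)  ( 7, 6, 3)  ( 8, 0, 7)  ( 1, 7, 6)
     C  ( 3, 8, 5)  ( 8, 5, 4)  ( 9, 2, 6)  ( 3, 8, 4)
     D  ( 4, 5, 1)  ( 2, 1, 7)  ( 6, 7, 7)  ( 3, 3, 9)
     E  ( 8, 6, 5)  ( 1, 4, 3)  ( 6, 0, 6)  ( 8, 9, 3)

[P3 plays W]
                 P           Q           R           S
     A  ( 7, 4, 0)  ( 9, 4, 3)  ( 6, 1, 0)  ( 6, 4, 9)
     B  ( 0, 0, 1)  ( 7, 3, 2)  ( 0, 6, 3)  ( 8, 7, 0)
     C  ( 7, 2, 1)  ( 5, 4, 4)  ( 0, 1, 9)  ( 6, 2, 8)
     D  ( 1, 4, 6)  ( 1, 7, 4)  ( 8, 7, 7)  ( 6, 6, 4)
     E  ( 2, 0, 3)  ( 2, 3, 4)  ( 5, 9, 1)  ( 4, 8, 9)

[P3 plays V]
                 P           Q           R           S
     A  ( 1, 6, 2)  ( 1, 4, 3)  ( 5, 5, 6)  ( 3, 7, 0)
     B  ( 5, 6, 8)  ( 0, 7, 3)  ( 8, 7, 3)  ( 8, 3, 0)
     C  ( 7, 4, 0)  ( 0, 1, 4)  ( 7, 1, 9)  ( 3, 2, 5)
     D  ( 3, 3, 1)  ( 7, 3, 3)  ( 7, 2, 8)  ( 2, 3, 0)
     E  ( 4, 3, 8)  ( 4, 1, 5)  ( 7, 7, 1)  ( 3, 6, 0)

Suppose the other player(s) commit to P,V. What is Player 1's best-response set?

argmax u_1 = {C}

u_1(A vs P,V) = 1
u_1(B vs P,V) = 5
u_1(C vs P,V) = 7
u_1(D vs P,V) = 3
u_1(E vs P,V) = 4
max payoff 7 at {C}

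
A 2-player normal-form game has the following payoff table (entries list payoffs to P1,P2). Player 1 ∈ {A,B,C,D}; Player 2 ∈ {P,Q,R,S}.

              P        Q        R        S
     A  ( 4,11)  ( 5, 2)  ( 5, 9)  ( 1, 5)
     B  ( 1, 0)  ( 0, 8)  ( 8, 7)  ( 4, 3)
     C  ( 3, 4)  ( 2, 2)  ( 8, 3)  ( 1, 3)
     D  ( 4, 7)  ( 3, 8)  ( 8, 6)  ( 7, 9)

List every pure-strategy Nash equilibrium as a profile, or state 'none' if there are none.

NE set: (A,P), (D,S)

(A,P): NE
(A,Q): not NE [P2→P gives 11>2]
(A,R): not NE [P1→D gives 8>5; P2→P gives 11>9]
(A,S): not NE [P1→D gives 7>1; P2→P gives 11>5]
(B,P): not NE [P1→D gives 4>1; P2→Q gives 8>0]
(B,Q): not NE [P1→A gives 5>0]
(B,R): not NE [P2→Q gives 8>7]
(B,S): not NE [P1→D gives 7>4; P2→Q gives 8>3]
(C,P): not NE [P1→D gives 4>3]
(C,Q): not NE [P1→A gives 5>2; P2→P gives 4>2]
(C,R): not NE [P2→P gives 4>3]
(C,S): not NE [P1→D gives 7>1; P2→P gives 4>3]
(D,P): not NE [P2→S gives 9>7]
(D,Q): not NE [P1→A gives 5>3; P2→S gives 9>8]
(D,R): not NE [P2→S gives 9>6]
(D,S): NE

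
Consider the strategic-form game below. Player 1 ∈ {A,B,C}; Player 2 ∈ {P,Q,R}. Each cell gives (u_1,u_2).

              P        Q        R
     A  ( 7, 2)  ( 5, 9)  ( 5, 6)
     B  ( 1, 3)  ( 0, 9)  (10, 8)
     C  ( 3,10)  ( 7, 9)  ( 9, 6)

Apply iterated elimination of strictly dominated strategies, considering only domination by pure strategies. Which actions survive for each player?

Remaining: P1:{A,C} P2:{P,Q}

P2 drop R (Q beats it: A:9>6 B:9>8 C:9>6)
P1 drop B (A beats it: P:7>1 Q:5>0)
P1→{A,C} P2→{P,Q}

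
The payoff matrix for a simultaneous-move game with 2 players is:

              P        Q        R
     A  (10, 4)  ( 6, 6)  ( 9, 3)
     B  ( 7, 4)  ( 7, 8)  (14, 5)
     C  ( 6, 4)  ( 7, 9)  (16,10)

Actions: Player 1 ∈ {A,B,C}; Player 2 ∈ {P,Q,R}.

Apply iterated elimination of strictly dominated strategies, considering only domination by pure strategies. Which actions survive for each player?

IESDS → P1:{B,C} P2:{Q,R}

P2 drop P (Q beats it: A:6>4 B:8>4 C:9>4)
P1 drop A (B beats it: Q:7>6 R:14>9)
P1→{B,C} P2→{Q,R}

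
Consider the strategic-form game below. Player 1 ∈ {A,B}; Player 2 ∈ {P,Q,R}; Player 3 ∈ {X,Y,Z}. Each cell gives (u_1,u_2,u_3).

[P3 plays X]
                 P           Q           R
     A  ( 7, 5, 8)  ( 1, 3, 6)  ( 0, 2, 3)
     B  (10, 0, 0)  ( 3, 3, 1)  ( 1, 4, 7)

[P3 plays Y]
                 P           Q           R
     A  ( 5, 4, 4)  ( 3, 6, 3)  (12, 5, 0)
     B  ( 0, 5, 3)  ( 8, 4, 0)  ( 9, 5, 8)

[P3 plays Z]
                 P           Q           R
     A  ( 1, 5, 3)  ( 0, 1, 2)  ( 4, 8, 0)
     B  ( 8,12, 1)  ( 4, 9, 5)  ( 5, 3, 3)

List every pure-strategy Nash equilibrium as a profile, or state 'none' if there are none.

No pure NE.

(A,P,X): not NE [P1→B gives 10>7]
(A,P,Y): not NE [P2→Q gives 6>4; P3→X gives 8>4]
(A,P,Z): not NE [P1→B gives 8>1; P2→R gives 8>5; P3→X gives 8>3]
(A,Q,X): not NE [P1→B gives 3>1; P2→P gives 5>3]
(A,Q,Y): not NE [P1→B gives 8>3; P3→X gives 6>3]
(A,Q,Z): not NE [P1→B gives 4>0; P2→R gives 8>1; P3→X gives 6>2]
(A,R,X): not NE [P1→B gives 1>0; P2→P gives 5>2]
(A,R,Y): not NE [P2→Q gives 6>5; P3→X gives 3>0]
(A,R,Z): not NE [P1→B gives 5>4; P3→X gives 3>0]
(B,P,X): not NE [P2→R gives 4>0; P3→Y gives 3>0]
(B,P,Y): not NE [P1→A gives 5>0]
(B,P,Z): not NE [P3→Y gives 3>1]
(B,Q,X): not NE [P2→R gives 4>3; P3→Z gives 5>1]
(B,Q,Y): not NE [P2→R gives 5>4; P3→Z gives 5>0]
(B,Q,Z): not NE [P2→P gives 12>9]
(B,R,X): not NE [P3→Y gives 8>7]
(B,R,Y): not NE [P1→A gives 12>9]
(B,R,Z): not NE [P2→P gives 12>3; P3→Y gives 8>3]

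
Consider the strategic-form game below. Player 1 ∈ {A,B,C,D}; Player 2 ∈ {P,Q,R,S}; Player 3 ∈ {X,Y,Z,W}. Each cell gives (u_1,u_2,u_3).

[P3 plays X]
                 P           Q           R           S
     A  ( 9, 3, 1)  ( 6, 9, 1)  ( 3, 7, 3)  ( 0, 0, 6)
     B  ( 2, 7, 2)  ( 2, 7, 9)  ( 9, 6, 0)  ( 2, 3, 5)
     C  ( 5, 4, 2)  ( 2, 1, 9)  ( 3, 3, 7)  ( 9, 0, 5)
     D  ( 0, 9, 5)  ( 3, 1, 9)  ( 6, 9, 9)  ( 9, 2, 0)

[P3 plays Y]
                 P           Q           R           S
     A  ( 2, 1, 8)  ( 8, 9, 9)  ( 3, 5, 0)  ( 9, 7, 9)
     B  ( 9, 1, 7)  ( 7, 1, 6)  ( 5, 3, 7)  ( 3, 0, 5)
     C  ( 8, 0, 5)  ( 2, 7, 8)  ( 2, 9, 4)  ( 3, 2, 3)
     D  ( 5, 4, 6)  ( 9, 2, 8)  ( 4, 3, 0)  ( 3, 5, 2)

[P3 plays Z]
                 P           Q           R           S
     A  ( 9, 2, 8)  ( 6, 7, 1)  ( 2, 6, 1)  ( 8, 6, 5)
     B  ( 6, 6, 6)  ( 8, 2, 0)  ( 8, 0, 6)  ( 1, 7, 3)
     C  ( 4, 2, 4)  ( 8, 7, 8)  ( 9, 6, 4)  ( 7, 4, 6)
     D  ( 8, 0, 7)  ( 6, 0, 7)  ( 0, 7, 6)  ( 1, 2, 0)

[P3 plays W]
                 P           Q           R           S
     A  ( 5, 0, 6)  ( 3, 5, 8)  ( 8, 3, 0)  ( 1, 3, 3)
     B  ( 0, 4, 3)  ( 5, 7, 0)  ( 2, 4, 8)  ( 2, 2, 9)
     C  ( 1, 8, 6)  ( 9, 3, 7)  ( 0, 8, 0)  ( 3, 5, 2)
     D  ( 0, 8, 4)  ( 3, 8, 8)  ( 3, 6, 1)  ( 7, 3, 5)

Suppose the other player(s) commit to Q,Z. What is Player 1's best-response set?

u_1(A vs Q,Z) = 6
u_1(B vs Q,Z) = 8
u_1(C vs Q,Z) = 8
u_1(D vs Q,Z) = 6
max payoff 8 at {B,C}

P1 best: {B,C}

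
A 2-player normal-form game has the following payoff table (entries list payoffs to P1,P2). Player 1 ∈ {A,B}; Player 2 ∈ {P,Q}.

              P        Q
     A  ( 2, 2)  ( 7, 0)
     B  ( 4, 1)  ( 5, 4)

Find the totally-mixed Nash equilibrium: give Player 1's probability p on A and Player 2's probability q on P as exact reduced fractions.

P1 mixes 3/5 on A; P2 mixes 1/2 on P

P1 indiff ⇒ q·2+(1-q)·7 = q·4+(1-q)·5 ⇒ q(-2) = (1-q)(-2) ⇒ q = 1/2
P2 indiff ⇒ p·2+(1-p)·1 = p·0+(1-p)·4 ⇒ p(2) = (1-p)(3) ⇒ p = 3/5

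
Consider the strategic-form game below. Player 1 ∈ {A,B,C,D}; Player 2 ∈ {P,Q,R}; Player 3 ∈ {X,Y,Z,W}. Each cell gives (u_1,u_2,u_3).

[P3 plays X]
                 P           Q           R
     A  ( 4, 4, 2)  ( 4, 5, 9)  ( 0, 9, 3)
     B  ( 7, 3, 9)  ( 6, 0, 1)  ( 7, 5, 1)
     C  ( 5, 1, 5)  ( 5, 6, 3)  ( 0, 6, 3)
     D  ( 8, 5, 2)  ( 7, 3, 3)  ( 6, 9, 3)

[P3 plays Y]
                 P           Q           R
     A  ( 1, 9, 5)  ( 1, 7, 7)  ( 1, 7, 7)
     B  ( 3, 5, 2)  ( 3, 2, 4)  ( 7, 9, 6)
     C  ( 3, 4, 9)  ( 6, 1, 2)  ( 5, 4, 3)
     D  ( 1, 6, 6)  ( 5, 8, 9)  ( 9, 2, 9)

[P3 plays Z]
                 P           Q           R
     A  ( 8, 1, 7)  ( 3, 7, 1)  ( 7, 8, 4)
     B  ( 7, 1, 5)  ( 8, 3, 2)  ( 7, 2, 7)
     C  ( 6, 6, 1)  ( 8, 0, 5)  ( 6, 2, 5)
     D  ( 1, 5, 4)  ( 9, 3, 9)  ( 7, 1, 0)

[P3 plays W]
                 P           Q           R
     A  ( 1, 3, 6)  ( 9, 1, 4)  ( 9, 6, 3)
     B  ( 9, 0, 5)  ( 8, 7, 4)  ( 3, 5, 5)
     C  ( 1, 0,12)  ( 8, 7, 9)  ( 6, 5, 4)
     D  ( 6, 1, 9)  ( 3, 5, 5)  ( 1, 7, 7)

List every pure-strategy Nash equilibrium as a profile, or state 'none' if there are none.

No pure NE.

(A,P,X): not NE [P1→D gives 8>4; P2→R gives 9>4; P3→Z gives 7>2]
(A,P,Y): not NE [P1→C gives 3>1; P3→Z gives 7>5]
(A,P,Z): not NE [P2→R gives 8>1]
(A,P,W): not NE [P1→B gives 9>1; P2→R gives 6>3; P3→Z gives 7>6]
(A,Q,X): not NE [P1→D gives 7>4; P2→R gives 9>5]
(A,Q,Y): not NE [P1→C gives 6>1; P2→P gives 9>7; P3→X gives 9>7]
(A,Q,Z): not NE [P1→D gives 9>3; P2→R gives 8>7; P3→X gives 9>1]
(A,Q,W): not NE [P2→R gives 6>1; P3→X gives 9>4]
(A,R,X): not NE [P1→B gives 7>0; P3→Y gives 7>3]
(A,R,Y): not NE [P1→D gives 9>1; P2→P gives 9>7]
(A,R,Z): not NE [P3→Y gives 7>4]
(A,R,W): not NE [P3→Y gives 7>3]
(B,P,X): not NE [P1→D gives 8>7; P2→R gives 5>3]
(B,P,Y): not NE [P2→R gives 9>5; P3→X gives 9>2]
(B,P,Z): not NE [P1→A gives 8>7; P2→Q gives 3>1; P3→X gives 9>5]
(B,P,W): not NE [P2→Q gives 7>0; P3→X gives 9>5]
(B,Q,X): not NE [P1→D gives 7>6; P2→R gives 5>0; P3→W gives 4>1]
(B,Q,Y): not NE [P1→C gives 6>3; P2→R gives 9>2]
(B,Q,Z): not NE [P1→D gives 9>8; P3→W gives 4>2]
(B,Q,W): not NE [P1→A gives 9>8]
(B,R,X): not NE [P3→Z gives 7>1]
(B,R,Y): not NE [P1→D gives 9>7; P3→Z gives 7>6]
(B,R,Z): not NE [P2→Q gives 3>2]
(B,R,W): not NE [P1→A gives 9>3; P2→Q gives 7>5; P3→Z gives 7>5]
(C,P,X): not NE [P1→D gives 8>5; P2→R gives 6>1; P3→W gives 12>5]
(C,P,Y): not NE [P3→W gives 12>9]
(C,P,Z): not NE [P1→A gives 8>6; P3→W gives 12>1]
(C,P,W): not NE [P1→B gives 9>1; P2→Q gives 7>0]
(C,Q,X): not NE [P1→D gives 7>5; P3→W gives 9>3]
(C,Q,Y): not NE [P2→R gives 4>1; P3→W gives 9>2]
(C,Q,Z): not NE [P1→D gives 9>8; P2→P gives 6>0; P3→W gives 9>5]
(C,Q,W): not NE [P1→A gives 9>8]
(C,R,X): not NE [P1→B gives 7>0; P3→Z gives 5>3]
(C,R,Y): not NE [P1→D gives 9>5; P3→Z gives 5>3]
(C,R,Z): not NE [P1→D gives 7>6; P2→P gives 6>2]
(C,R,W): not NE [P1→A gives 9>6; P2→Q gives 7>5; P3→Z gives 5>4]
(D,P,X): not NE [P2→R gives 9>5; P3→W gives 9>2]
(D,P,Y): not NE [P1→C gives 3>1; P2→Q gives 8>6; P3→W gives 9>6]
(D,P,Z): not NE [P1→A gives 8>1; P3→W gives 9>4]
(D,P,W): not NE [P1→B gives 9>6; P2→R gives 7>1]
(D,Q,X): not NE [P2→R gives 9>3; P3→Z gives 9>3]
(D,Q,Y): not NE [P1→C gives 6>5]
(D,Q,Z): not NE [P2→P gives 5>3]
(D,Q,W): not NE [P1→A gives 9>3; P2→R gives 7>5; P3→Z gives 9>5]
(D,R,X): not NE [P1→B gives 7>6; P3→Y gives 9>3]
(D,R,Y): not NE [P2→Q gives 8>2]
(D,R,Z): not NE [P2→P gives 5>1; P3→Y gives 9>0]
(D,R,W): not NE [P1→A gives 9>1; P3→Y gives 9>7]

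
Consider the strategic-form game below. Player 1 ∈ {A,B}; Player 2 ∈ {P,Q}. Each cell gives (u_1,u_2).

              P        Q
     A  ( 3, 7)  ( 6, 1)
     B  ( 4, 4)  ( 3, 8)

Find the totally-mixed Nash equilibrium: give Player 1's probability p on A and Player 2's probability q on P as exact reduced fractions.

P1 indiff ⇒ q·3+(1-q)·6 = q·4+(1-q)·3 ⇒ q(-1) = (1-q)(-3) ⇒ q = 3/4
P2 indiff ⇒ p·7+(1-p)·4 = p·1+(1-p)·8 ⇒ p(6) = (1-p)(4) ⇒ p = 2/5

(p,q) = (2/5, 3/4)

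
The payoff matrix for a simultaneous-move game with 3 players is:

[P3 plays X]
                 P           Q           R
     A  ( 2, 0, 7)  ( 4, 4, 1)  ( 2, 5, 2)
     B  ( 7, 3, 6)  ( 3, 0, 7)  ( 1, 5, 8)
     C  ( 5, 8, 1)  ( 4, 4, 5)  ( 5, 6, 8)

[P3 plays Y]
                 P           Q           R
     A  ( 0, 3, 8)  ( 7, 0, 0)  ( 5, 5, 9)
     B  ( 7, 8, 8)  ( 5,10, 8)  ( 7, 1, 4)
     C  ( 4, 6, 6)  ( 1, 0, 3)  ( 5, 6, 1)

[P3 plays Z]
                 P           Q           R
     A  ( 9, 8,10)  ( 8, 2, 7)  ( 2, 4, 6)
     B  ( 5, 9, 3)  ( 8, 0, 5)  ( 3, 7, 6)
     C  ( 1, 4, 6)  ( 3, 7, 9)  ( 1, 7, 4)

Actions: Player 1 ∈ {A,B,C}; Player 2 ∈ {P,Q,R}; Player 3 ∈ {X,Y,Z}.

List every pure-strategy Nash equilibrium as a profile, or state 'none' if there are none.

Nash profiles: (A,P,Z)

(A,P,X): not NE [P1→B gives 7>2; P2→R gives 5>0; P3→Z gives 10>7]
(A,P,Y): not NE [P1→B gives 7>0; P2→R gives 5>3; P3→Z gives 10>8]
(A,P,Z): NE
(A,Q,X): not NE [P2→R gives 5>4; P3→Z gives 7>1]
(A,Q,Y): not NE [P2→R gives 5>0; P3→Z gives 7>0]
(A,Q,Z): not NE [P2→P gives 8>2]
(A,R,X): not NE [P1→C gives 5>2; P3→Y gives 9>2]
(A,R,Y): not NE [P1→B gives 7>5]
(A,R,Z): not NE [P1→B gives 3>2; P2→P gives 8>4; P3→Y gives 9>6]
(B,P,X): not NE [P2→R gives 5>3; P3→Y gives 8>6]
(B,P,Y): not NE [P2→Q gives 10>8]
(B,P,Z): not NE [P1→A gives 9>5; P3→Y gives 8>3]
(B,Q,X): not NE [P1→C gives 4>3; P2→R gives 5>0; P3→Y gives 8>7]
(B,Q,Y): not NE [P1→A gives 7>5]
(B,Q,Z): not NE [P2→P gives 9>0; P3→Y gives 8>5]
(B,R,X): not NE [P1→C gives 5>1]
(B,R,Y): not NE [P2→Q gives 10>1; P3→X gives 8>4]
(B,R,Z): not NE [P2→P gives 9>7; P3→X gives 8>6]
(C,P,X): not NE [P1→B gives 7>5; P3→Z gives 6>1]
(C,P,Y): not NE [P1→B gives 7>4]
(C,P,Z): not NE [P1→A gives 9>1; P2→R gives 7>4]
(C,Q,X): not NE [P2→P gives 8>4; P3→Z gives 9>5]
(C,Q,Y): not NE [P1→A gives 7>1; P2→R gives 6>0; P3→Z gives 9>3]
(C,Q,Z): not NE [P1→B gives 8>3]
(C,R,X): not NE [P2→P gives 8>6]
(C,R,Y): not NE [P1→B gives 7>5; P3→X gives 8>1]
(C,R,Z): not NE [P1→B gives 3>1; P3→X gives 8>4]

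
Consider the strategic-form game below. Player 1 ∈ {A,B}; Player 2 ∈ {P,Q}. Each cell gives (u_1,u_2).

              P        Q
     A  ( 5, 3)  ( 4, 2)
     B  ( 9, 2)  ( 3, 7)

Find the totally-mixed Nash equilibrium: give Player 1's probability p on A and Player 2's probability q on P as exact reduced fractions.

(p,q) = (5/6, 1/5)

P1 indiff ⇒ q·5+(1-q)·4 = q·9+(1-q)·3 ⇒ q(-4) = (1-q)(-1) ⇒ q = 1/5
P2 indiff ⇒ p·3+(1-p)·2 = p·2+(1-p)·7 ⇒ p(1) = (1-p)(5) ⇒ p = 5/6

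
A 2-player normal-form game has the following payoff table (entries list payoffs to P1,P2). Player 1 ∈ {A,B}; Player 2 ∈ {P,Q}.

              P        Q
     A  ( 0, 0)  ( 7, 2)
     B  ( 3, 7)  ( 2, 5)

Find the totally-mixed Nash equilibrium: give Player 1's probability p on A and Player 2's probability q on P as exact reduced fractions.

(p,q) = (1/2, 5/8)

P1 indiff ⇒ q·0+(1-q)·7 = q·3+(1-q)·2 ⇒ q(-3) = (1-q)(-5) ⇒ q = 5/8
P2 indiff ⇒ p·0+(1-p)·7 = p·2+(1-p)·5 ⇒ p(-2) = (1-p)(-2) ⇒ p = 1/2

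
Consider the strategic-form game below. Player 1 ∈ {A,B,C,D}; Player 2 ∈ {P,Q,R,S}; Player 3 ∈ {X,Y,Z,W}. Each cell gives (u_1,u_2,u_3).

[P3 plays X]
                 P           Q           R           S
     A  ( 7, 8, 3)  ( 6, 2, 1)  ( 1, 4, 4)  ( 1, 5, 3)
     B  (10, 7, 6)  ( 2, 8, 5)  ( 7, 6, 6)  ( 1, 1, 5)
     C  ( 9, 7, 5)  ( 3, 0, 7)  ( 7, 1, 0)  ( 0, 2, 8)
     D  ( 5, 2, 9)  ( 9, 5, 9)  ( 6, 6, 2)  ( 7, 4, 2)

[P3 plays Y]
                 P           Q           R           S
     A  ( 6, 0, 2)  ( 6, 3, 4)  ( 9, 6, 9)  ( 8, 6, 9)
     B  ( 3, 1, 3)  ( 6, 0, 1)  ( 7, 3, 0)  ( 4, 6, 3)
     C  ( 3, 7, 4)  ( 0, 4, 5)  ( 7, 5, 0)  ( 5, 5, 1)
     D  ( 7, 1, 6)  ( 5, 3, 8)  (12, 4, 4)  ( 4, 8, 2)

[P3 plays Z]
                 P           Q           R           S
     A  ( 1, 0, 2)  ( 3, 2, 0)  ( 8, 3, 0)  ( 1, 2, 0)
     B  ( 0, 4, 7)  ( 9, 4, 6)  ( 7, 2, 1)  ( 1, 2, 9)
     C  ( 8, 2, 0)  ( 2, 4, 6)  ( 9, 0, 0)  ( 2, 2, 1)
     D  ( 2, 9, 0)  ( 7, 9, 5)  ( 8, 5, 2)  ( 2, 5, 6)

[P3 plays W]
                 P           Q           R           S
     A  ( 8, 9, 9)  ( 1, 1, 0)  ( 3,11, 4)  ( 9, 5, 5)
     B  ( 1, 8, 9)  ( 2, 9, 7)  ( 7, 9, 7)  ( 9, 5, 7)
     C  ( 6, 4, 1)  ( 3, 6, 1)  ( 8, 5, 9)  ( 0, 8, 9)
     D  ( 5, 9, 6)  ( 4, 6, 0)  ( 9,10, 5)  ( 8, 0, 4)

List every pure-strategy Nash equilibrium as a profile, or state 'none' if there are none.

(A,P,X): not NE [P1→B gives 10>7; P3→W gives 9>3]
(A,P,Y): not NE [P1→D gives 7>6; P2→S gives 6>0; P3→W gives 9>2]
(A,P,Z): not NE [P1→C gives 8>1; P2→R gives 3>0; P3→W gives 9>2]
(A,P,W): not NE [P2→R gives 11>9]
(A,Q,X): not NE [P1→D gives 9>6; P2→P gives 8>2; P3→Y gives 4>1]
(A,Q,Y): not NE [P2→S gives 6>3]
(A,Q,Z): not NE [P1→B gives 9>3; P2→R gives 3>2; P3→Y gives 4>0]
(A,Q,W): not NE [P1→D gives 4>1; P2→R gives 11>1; P3→Y gives 4>0]
(A,R,X): not NE [P1→C gives 7>1; P2→P gives 8>4; P3→Y gives 9>4]
(A,R,Y): not NE [P1→D gives 12>9]
(A,R,Z): not NE [P1→C gives 9>8; P3→Y gives 9>0]
(A,R,W): not NE [P1→D gives 9>3; P3→Y gives 9>4]
(A,S,X): not NE [P1→D gives 7>1; P2→P gives 8>5; P3→Y gives 9>3]
(A,S,Y): NE
(A,S,Z): not NE [P1→D gives 2>1; P2→R gives 3>2; P3→Y gives 9>0]
(A,S,W): not NE [P2→R gives 11>5; P3→Y gives 9>5]
(B,P,X): not NE [P2→Q gives 8>7; P3→W gives 9>6]
(B,P,Y): not NE [P1→D gives 7>3; P2→S gives 6>1; P3→W gives 9>3]
(B,P,Z): not NE [P1→C gives 8>0; P3→W gives 9>7]
(B,P,W): not NE [P1→A gives 8>1; P2→R gives 9>8]
(B,Q,X): not NE [P1→D gives 9>2; P3→W gives 7>5]
(B,Q,Y): not NE [P2→S gives 6>0; P3→W gives 7>1]
(B,Q,Z): not NE [P3→W gives 7>6]
(B,Q,W): not NE [P1→D gives 4>2]
(B,R,X): not NE [P2→Q gives 8>6; P3→W gives 7>6]
(B,R,Y): not NE [P1→D gives 12>7; P2→S gives 6>3; P3→W gives 7>0]
(B,R,Z): not NE [P1→C gives 9>7; P2→Q gives 4>2; P3→W gives 7>1]
(B,R,W): not NE [P1→D gives 9>7]
(B,S,X): not NE [P1→D gives 7>1; P2→Q gives 8>1; P3→Z gives 9>5]
(B,S,Y): not NE [P1→A gives 8>4; P3→Z gives 9>3]
(B,S,Z): not NE [P1→D gives 2>1; P2→Q gives 4>2]
(B,S,W): not NE [P2→R gives 9>5; P3→Z gives 9>7]
(C,P,X): not NE [P1→B gives 10>9]
(C,P,Y): not NE [P1→D gives 7>3; P3→X gives 5>4]
(C,P,Z): not NE [P2→Q gives 4>2; P3→X gives 5>0]
(C,P,W): not NE [P1→A gives 8>6; P2→S gives 8>4; P3→X gives 5>1]
(C,Q,X): not NE [P1→D gives 9>3; P2→P gives 7>0]
(C,Q,Y): not NE [P1→B gives 6>0; P2→P gives 7>4; P3→X gives 7>5]
(C,Q,Z): not NE [P1→B gives 9>2; P3→X gives 7>6]
(C,Q,W): not NE [P1→D gives 4>3; P2→S gives 8>6; P3→X gives 7>1]
(C,R,X): not NE [P2→P gives 7>1; P3→W gives 9>0]
(C,R,Y): not NE [P1→D gives 12>7; P2→P gives 7>5; P3→W gives 9>0]
(C,R,Z): not NE [P2→Q gives 4>0; P3→W gives 9>0]
(C,R,W): not NE [P1→D gives 9>8; P2→S gives 8>5]
(C,S,X): not NE [P1→D gives 7>0; P2→P gives 7>2; P3→W gives 9>8]
(C,S,Y): not NE [P1→A gives 8>5; P2→P gives 7>5; P3→W gives 9>1]
(C,S,Z): not NE [P2→Q gives 4>2; P3→W gives 9>1]
(C,S,W): not NE [P1→B gives 9>0]
(D,P,X): not NE [P1→B gives 10>5; P2→R gives 6>2]
(D,P,Y): not NE [P2→S gives 8>1; P3→X gives 9>6]
(D,P,Z): not NE [P1→C gives 8>2; P3→X gives 9>0]
(D,P,W): not NE [P1→A gives 8>5; P2→R gives 10>9; P3→X gives 9>6]
(D,Q,X): not NE [P2→R gives 6>5]
(D,Q,Y): not NE [P1→B gives 6>5; P2→S gives 8>3; P3→X gives 9>8]
(D,Q,Z): not NE [P1→B gives 9>7; P3→X gives 9>5]
(D,Q,W): not NE [P2→R gives 10>6; P3→X gives 9>0]
(D,R,X): not NE [P1→C gives 7>6; P3→W gives 5>2]
(D,R,Y): not NE [P2→S gives 8>4; P3→W gives 5>4]
(D,R,Z): not NE [P1→C gives 9>8; P2→Q gives 9>5; P3→W gives 5>2]
(D,R,W): NE
(D,S,X): not NE [P2→R gives 6>4; P3→Z gives 6>2]
(D,S,Y): not NE [P1→A gives 8>4; P3→Z gives 6>2]
(D,S,Z): not NE [P2→Q gives 9>5]
(D,S,W): not NE [P1→B gives 9>8; P2→R gives 10>0; P3→Z gives 6>4]

Nash profiles: (A,S,Y), (D,R,W)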